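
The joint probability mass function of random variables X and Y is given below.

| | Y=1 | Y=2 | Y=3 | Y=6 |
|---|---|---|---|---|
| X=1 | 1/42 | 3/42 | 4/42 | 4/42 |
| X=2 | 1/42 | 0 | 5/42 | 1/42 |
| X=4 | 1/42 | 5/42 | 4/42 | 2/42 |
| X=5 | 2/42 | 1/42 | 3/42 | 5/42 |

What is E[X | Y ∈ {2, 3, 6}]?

P(Y ∈ {2, 3, 6}) = 37/42.
Summing X·P(X=x,Y=y) over the conditioning event gives 8/3.
E[X | Y ∈ {2, 3, 6}] = (8/3) / (37/42) = 112/37.

112/37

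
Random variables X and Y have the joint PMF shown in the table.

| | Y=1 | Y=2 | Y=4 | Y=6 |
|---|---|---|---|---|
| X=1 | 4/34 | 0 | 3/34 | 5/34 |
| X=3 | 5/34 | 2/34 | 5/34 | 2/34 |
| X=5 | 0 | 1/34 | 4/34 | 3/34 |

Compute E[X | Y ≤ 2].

P(Y ≤ 2) = 6/17.
Σ X·P over the event = 1·(4/34) + 3·(5/34) + 3·(2/34) + 5·(1/34) = 15/17.
E[X | Y ≤ 2] = (15/17) / (6/17) = 5/2.

5/2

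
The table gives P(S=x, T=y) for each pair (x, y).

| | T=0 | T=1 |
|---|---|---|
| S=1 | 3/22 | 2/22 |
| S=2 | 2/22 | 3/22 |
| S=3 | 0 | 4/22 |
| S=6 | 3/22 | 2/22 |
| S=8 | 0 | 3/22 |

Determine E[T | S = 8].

P(S = 8) = 3/22.
Σ T·P over the event = 1·(3/22) = 3/22.
E[T | S = 8] = (3/22) / (3/22) = 1.

1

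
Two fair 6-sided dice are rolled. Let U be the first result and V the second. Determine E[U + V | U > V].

7

P(U > V) = 5/12.
Summing (U+V)·P(x,y) over outcomes with U > V gives 35/12.
E[U + V | U > V] = (35/12) / (5/12) = 7.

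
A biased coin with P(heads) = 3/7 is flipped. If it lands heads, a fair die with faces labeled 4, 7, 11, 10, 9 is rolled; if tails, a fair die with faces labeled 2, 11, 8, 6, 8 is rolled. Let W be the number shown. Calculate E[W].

263/35

E[W | heads] = (4+7+11+10+9)/5 = 41/5.
E[W | tails] = (2+11+8+6+8)/5 = 7.
By the law of total expectation,
E[W] = (3/7)·(41/5) + (4/7)·(7) = 263/35.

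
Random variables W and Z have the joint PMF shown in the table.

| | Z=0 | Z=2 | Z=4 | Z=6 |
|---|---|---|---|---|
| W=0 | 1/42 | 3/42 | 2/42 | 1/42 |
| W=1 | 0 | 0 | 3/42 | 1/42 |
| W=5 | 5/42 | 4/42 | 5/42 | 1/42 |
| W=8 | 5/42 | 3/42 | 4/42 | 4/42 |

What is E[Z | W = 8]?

P(W = 8) = 8/21.
Σ Z·P over the event = 0·(5/42) + 2·(3/42) + 4·(4/42) + 6·(4/42) = 23/21.
E[Z | W = 8] = (23/21) / (8/21) = 23/8.

23/8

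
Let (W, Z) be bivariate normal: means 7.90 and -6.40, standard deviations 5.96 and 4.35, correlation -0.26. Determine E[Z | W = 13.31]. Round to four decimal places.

The regression of Z on W has slope ρ·σ_Z/σ_W and passes through (μ_W, μ_Z).
E[Z | W=13.31] = -6.40 + (-0.26)·(4.35/5.96)·(13.31 − (7.90)) = -6.40 + (-0.189765)·(5.41) = -7.4266.

-7.4266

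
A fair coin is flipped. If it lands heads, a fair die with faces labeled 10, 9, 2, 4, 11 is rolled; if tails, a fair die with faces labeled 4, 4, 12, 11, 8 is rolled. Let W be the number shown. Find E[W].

15/2

E[W | heads] = (10+9+2+4+11)/5 = 36/5.
E[W | tails] = (4+4+12+11+8)/5 = 39/5.
By the law of total expectation,
E[W] = (1/2)·(36/5) + (1/2)·(39/5) = 15/2.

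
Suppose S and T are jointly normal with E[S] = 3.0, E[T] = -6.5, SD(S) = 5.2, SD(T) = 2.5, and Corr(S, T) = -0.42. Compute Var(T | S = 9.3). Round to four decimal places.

5.1475

Var(T | S=x) = (1 − ρ²)·σ_T².
Var(T | S=9.3) = (2.5)²·(1 − (-0.42)²) = 6.25·0.8236 = 5.1475.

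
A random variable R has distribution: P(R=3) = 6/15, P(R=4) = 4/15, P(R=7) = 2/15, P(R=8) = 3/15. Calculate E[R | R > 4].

P(R > 4) = 1/3.
Σ over the event: 7·2/15 + 8·1/5 = 38/15.
E[R | R > 4] = (38/15) / (1/3) = 38/5.

38/5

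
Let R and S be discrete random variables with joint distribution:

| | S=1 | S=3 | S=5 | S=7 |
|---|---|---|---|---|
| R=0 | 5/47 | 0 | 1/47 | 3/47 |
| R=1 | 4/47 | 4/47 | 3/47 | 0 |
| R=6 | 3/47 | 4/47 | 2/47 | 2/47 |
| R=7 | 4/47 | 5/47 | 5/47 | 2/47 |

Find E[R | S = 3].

63/13

P(S = 3) = 13/47.
Σ R·P over the event = 1·(4/47) + 6·(4/47) + 7·(5/47) = 63/47.
E[R | S = 3] = (63/47) / (13/47) = 63/13.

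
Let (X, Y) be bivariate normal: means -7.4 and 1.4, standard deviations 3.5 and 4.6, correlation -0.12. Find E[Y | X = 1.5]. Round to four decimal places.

The regression of Y on X has slope ρ·σ_Y/σ_X and passes through (μ_X, μ_Y).
E[Y | X=1.5] = 1.4 + (-0.12)·(4.6/3.5)·(1.5 − (-7.4)) = 1.4 + (-0.157714)·(8.9) = -0.0037.

-0.0037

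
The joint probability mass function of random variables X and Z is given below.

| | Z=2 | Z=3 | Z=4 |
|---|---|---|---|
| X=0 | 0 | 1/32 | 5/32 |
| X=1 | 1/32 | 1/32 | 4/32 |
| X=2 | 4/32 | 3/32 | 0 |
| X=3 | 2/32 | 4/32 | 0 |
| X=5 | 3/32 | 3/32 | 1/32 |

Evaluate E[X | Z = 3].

17/6

P(Z = 3) = 3/8.
Summing X·P(X=x,Z=y) over the conditioning event gives 17/16.
E[X | Z = 3] = (17/16) / (3/8) = 17/6.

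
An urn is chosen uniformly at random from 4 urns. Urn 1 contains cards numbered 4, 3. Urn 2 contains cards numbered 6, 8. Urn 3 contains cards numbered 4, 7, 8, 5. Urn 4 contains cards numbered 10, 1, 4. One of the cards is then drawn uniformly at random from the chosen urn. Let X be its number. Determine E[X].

43/8

E[X | urn 1] = (4+3)/2 = 7/2.
E[X | urn 2] = (6+8)/2 = 7.
E[X | urn 3] = (4+7+8+5)/4 = 6.
E[X | urn 4] = (10+1+4)/3 = 5.
E[X] = (1/4)·(7/2) + (1/4)·(7) + (1/4)·(6) + (1/4)·(5) = 43/8.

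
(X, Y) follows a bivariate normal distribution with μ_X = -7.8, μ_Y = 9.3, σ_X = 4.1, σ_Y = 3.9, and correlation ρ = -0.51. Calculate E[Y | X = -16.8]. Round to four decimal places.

13.6661

E[Y | X=x] = μ_Y + ρ(σ_Y/σ_X)(x − μ_X) for jointly normal variables.
E[Y | X=-16.8] = 9.3 + (-0.51)·(3.9/4.1)·(-16.8 − (-7.8)) = 9.3 + (-0.48512)·(-9) = 13.6661.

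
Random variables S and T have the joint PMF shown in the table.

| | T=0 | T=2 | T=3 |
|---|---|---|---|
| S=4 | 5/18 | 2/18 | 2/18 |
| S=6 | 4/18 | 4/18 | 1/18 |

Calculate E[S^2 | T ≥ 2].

244/9

P(T ≥ 2) = 1/2.
Σ S^2·P over the event = 16·(2/18) + 16·(2/18) + 36·(4/18) + 36·(1/18) = 122/9.
E[S^2 | T ≥ 2] = (122/9) / (1/2) = 244/9.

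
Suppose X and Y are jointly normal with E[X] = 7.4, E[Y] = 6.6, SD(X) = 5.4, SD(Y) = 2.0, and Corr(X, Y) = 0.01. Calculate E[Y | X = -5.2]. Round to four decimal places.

6.5533

The regression of Y on X has slope ρ·σ_Y/σ_X and passes through (μ_X, μ_Y).
E[Y | X=-5.2] = 6.6 + (0.01)·(2.0/5.4)·(-5.2 − (7.4)) = 6.6 + (0.0037037)·(-12.6) = 6.5533.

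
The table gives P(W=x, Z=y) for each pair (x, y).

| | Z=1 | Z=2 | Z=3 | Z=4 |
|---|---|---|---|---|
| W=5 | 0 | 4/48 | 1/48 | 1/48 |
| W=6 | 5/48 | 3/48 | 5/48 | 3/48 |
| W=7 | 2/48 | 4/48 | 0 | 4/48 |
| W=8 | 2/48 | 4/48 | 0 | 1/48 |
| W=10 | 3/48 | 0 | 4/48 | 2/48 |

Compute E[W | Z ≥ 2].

7

P(Z ≥ 2) = 3/4.
Summing W·P(W=x,Z=y) over the conditioning event gives 21/4.
E[W | Z ≥ 2] = (21/4) / (3/4) = 7.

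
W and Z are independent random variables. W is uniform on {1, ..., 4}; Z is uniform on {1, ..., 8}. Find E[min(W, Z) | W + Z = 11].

P(W + Z = 11) = 1/16.
Summing min(W,Z)·P(x,y) over outcomes with W + Z = 11 gives 7/32.
E[min(W, Z) | W + Z = 11] = (7/32) / (1/16) = 7/2.

7/2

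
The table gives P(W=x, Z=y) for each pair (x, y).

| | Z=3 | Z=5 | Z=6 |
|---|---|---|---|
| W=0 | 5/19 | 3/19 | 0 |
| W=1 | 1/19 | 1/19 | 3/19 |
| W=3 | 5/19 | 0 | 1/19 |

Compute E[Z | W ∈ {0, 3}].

P(W ∈ {0, 3}) = 14/19.
Summing Z·P(W=x,Z=y) over the conditioning event gives 51/19.
E[Z | W ∈ {0, 3}] = (51/19) / (14/19) = 51/14.

51/14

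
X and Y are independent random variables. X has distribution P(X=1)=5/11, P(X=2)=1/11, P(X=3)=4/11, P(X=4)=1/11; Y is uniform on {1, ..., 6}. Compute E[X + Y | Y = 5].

78/11

P(Y = 5) = 1/6.
Summing (X+Y)·P(x,y) over outcomes with Y = 5 gives 13/11.
E[X + Y | Y = 5] = (13/11) / (1/6) = 78/11.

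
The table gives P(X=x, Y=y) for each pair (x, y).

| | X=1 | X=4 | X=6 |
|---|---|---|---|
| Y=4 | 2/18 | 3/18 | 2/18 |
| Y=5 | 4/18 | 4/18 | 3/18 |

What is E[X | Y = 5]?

38/11

P(Y = 5) = 11/18.
Σ X·P over the event = 1·(4/18) + 4·(4/18) + 6·(3/18) = 19/9.
E[X | Y = 5] = (19/9) / (11/18) = 38/11.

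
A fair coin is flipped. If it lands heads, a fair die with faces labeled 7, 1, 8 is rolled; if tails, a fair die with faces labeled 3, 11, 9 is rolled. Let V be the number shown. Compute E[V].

13/2

E[V | heads] = (7+1+8)/3 = 16/3.
E[V | tails] = (3+11+9)/3 = 23/3.
By the law of total expectation,
E[V] = (1/2)·(16/3) + (1/2)·(23/3) = 13/2.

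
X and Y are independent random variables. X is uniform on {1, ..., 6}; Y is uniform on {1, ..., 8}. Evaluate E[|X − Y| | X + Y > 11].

2

P(X + Y > 11) = 1/8.
Summing |X−Y|·P(x,y) over outcomes with X + Y > 11 gives 1/4.
E[|X − Y| | X + Y > 11] = (1/4) / (1/8) = 2.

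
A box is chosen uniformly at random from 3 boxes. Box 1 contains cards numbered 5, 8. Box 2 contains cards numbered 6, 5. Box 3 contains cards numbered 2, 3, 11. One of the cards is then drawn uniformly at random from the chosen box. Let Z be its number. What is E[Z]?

52/9

E[Z | box 1] = (5+8)/2 = 13/2.
E[Z | box 2] = (6+5)/2 = 11/2.
E[Z | box 3] = (2+3+11)/3 = 16/3.
E[Z] = (1/3)·(13/2) + (1/3)·(11/2) + (1/3)·(16/3) = 52/9.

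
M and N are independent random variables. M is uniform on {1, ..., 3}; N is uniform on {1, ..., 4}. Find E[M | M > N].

Outcomes with M > N: (2,1), (3,1), (3,2), each with probability 1/12.
E[M | M > N] = (2 + 3 + 3) / 3 = 8/3.

8/3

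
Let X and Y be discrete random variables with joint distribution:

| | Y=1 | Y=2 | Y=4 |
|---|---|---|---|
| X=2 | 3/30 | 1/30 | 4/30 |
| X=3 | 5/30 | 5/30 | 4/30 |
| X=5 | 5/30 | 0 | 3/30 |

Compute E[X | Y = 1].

P(Y = 1) = 13/30.
Σ X·P over the event = 2·(3/30) + 3·(5/30) + 5·(5/30) = 23/15.
E[X | Y = 1] = (23/15) / (13/30) = 46/13.

46/13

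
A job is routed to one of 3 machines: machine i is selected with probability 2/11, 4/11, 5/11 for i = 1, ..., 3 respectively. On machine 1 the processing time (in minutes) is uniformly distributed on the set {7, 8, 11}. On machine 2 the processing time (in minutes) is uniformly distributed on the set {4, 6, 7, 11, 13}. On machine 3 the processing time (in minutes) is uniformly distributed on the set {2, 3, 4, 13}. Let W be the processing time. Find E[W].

E[W | machine 1] = (7+8+11)/3 = 26/3.
E[W | machine 2] = (4+6+7+11+13)/5 = 41/5.
E[W | machine 3] = (2+3+4+13)/4 = 11/2.
E[W] = (2/11)·(26/3) + (4/11)·(41/5) + (5/11)·(11/2) = 2329/330.

2329/330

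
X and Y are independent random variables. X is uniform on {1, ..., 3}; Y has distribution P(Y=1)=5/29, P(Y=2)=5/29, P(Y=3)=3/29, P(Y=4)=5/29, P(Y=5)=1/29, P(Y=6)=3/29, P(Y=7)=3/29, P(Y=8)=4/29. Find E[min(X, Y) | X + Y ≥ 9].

P(X + Y ≥ 9) = 7/29.
Summing min(X,Y)·P(x,y) over outcomes with X + Y ≥ 9 gives 16/29.
E[min(X, Y) | X + Y ≥ 9] = (16/29) / (7/29) = 16/7.

16/7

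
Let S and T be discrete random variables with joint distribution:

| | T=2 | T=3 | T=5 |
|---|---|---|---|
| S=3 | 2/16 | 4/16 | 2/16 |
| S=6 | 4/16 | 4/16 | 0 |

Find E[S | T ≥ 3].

21/5

P(T ≥ 3) = 5/8.
Σ S·P over the event = 3·(4/16) + 3·(2/16) + 6·(4/16) = 21/8.
E[S | T ≥ 3] = (21/8) / (5/8) = 21/5.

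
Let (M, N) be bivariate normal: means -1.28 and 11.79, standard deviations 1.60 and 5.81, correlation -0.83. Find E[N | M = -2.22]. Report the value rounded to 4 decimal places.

14.6231

E[N | M=x] = μ_N + ρ(σ_N/σ_M)(x − μ_M) for jointly normal variables.
E[N | M=-2.22] = 11.79 + (-0.83)·(5.81/1.60)·(-2.22 − (-1.28)) = 11.79 + (-3.0139)·(-0.94) = 14.6231.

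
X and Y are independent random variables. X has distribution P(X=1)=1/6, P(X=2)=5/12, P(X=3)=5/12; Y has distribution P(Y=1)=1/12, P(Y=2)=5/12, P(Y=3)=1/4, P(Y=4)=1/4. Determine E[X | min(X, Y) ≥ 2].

5/2

P(min(X, Y) ≥ 2) = 55/72.
Summing X·P(x,y) over outcomes with min(X, Y) ≥ 2 gives 275/144.
E[X | min(X, Y) ≥ 2] = (275/144) / (55/72) = 5/2.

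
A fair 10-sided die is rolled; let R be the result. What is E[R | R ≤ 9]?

Given R ≤ 9, R is equally likely to be any of {1, 2, 3, 4, 5, 6, 7, 8, 9}.
E[R | R ≤ 9] = (1 + 2 + 3 + 4 + 5 + 6 + 7 + 8 + 9) / 9 = 5.

5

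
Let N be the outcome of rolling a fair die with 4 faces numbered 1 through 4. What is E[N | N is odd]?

Given N is odd, N is equally likely to be any of {1, 3}.
E[N | N is odd] = (1 + 3) / 2 = 2.

2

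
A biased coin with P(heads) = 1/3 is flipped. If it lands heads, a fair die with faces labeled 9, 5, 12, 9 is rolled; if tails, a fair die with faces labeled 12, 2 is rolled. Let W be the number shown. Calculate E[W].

E[W | heads] = (9+5+12+9)/4 = 35/4.
E[W | tails] = (12+2)/2 = 7.
E[W] = (1/3)·(35/4) + (2/3)·(7) = 91/12.

91/12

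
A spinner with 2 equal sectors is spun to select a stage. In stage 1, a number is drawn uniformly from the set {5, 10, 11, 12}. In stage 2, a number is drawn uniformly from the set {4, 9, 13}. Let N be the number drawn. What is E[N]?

109/12

E[N | stage 1] = (5+10+11+12)/4 = 19/2.
E[N | stage 2] = (4+9+13)/3 = 26/3.
By the law of total expectation,
E[N] = (1/2)·(19/2) + (1/2)·(26/3) = 109/12.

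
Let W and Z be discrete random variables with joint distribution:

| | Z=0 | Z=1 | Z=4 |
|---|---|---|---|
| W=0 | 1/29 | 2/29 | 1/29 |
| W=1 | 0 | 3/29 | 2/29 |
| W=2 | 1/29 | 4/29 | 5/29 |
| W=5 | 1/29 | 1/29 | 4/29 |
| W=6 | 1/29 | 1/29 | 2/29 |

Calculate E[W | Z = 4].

P(Z = 4) = 14/29.
Σ W·P over the event = 0·(1/29) + 1·(2/29) + 2·(5/29) + 5·(4/29) + 6·(2/29) = 44/29.
E[W | Z = 4] = (44/29) / (14/29) = 22/7.

22/7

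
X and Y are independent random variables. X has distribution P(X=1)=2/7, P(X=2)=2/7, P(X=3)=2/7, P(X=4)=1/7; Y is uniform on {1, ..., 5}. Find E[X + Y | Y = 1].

P(Y = 1) = 1/5.
Summing (X+Y)·P(x,y) over outcomes with Y = 1 gives 23/35.
E[X + Y | Y = 1] = (23/35) / (1/5) = 23/7.

23/7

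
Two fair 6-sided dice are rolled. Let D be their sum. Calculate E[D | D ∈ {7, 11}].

P(D ∈ {7, 11}) = 2/9.
Σ over the event: 7·1/6 + 11·1/18 = 16/9.
E[D | D ∈ {7, 11}] = (16/9) / (2/9) = 8.

8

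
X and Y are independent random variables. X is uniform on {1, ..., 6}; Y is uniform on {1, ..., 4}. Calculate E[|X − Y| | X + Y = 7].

Outcomes with X + Y = 7: (3,4), (4,3), (5,2), (6,1), each with probability 1/24.
E[|X − Y| | X + Y = 7] = (1 + 1 + 3 + 5) / 4 = 5/2.

5/2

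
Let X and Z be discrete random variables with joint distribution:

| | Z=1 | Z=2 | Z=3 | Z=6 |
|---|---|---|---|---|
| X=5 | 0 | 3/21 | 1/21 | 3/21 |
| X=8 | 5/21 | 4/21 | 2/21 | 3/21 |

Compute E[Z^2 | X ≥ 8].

21/2

P(X ≥ 8) = 2/3.
Summing Z^2·P(X=x,Z=y) over the conditioning event gives 7.
E[Z^2 | X ≥ 8] = (7) / (2/3) = 21/2.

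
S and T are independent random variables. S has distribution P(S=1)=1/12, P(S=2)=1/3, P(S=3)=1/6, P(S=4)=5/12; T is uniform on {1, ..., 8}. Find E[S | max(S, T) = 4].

P(max(S, T) = 4) = 9/32.
Summing S·P(x,y) over outcomes with max(S, T) = 4 gives 95/96.
E[S | max(S, T) = 4] = (95/96) / (9/32) = 95/27.

95/27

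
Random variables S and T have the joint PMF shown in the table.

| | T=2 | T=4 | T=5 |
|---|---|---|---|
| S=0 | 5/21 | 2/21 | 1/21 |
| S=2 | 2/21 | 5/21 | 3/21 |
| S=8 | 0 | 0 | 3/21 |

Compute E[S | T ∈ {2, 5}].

P(T ∈ {2, 5}) = 2/3.
Summing S·P(S=x,T=y) over the conditioning event gives 34/21.
E[S | T ∈ {2, 5}] = (34/21) / (2/3) = 17/7.

17/7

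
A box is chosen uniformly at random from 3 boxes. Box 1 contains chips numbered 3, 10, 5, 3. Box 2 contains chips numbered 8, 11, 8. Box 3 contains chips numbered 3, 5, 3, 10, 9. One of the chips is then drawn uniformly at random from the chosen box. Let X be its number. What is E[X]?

27/4

E[X | box 1] = (3+10+5+3)/4 = 21/4.
E[X | box 2] = (8+11+8)/3 = 9.
E[X | box 3] = (3+5+3+10+9)/5 = 6.
E[X] = (1/3)·(21/4) + (1/3)·(9) + (1/3)·(6) = 27/4.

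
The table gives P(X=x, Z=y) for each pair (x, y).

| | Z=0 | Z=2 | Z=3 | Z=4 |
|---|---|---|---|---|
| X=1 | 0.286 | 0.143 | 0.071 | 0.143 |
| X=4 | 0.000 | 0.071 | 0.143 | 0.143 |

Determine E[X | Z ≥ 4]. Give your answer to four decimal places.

2.5000

P(Z ≥ 4) = 0.286.
Σ X·P over the event = 1·(0.143) + 4·(0.143) = 0.715.
E[X | Z ≥ 4] = (0.715) / (0.286) = 2.5000.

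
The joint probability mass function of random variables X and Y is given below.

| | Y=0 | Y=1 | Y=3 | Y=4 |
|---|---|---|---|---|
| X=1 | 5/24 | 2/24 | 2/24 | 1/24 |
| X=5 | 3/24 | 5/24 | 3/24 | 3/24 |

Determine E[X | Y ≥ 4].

P(Y ≥ 4) = 1/6.
Σ X·P over the event = 1·(1/24) + 5·(3/24) = 2/3.
E[X | Y ≥ 4] = (2/3) / (1/6) = 4.

4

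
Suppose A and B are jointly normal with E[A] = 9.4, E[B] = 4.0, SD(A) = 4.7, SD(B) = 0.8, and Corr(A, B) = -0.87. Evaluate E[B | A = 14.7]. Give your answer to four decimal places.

The regression of B on A has slope ρ·σ_B/σ_A and passes through (μ_A, μ_B).
E[B | A=14.7] = 4.0 + (-0.87)·(0.8/4.7)·(14.7 − (9.4)) = 4.0 + (-0.14809)·(5.3) = 3.2151.

3.2151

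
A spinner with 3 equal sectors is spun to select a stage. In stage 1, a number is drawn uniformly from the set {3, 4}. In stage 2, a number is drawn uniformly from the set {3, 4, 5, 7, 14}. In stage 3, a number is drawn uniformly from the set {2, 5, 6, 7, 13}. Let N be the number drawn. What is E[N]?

167/30

E[N | stage 1] = (3+4)/2 = 7/2.
E[N | stage 2] = (3+4+5+7+14)/5 = 33/5.
E[N | stage 3] = (2+5+6+7+13)/5 = 33/5.
By the law of total expectation,
E[N] = (1/3)·(7/2) + (1/3)·(33/5) + (1/3)·(33/5) = 167/30.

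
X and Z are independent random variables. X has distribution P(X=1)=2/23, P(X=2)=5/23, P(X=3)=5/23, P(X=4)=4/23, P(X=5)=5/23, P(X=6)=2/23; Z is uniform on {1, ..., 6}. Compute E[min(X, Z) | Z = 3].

P(Z = 3) = 1/6.
Summing min(X,Z)·P(x,y) over outcomes with Z = 3 gives 10/23.
E[min(X, Z) | Z = 3] = (10/23) / (1/6) = 60/23.

60/23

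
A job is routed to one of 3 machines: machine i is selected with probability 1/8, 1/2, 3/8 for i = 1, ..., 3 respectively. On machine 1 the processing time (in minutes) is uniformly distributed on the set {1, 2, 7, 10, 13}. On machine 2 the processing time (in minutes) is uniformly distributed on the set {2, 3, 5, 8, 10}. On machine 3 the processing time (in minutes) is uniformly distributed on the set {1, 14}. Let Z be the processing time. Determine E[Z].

E[Z | machine 1] = (1+2+7+10+13)/5 = 33/5.
E[Z | machine 2] = (2+3+5+8+10)/5 = 28/5.
E[Z | machine 3] = (1+14)/2 = 15/2.
E[Z] = (1/8)·(33/5) + (1/2)·(28/5) + (3/8)·(15/2) = 103/16.

103/16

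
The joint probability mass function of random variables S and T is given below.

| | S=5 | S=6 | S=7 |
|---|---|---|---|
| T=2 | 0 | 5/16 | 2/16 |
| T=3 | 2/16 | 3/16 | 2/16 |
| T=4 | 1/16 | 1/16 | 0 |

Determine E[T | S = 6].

P(S = 6) = 9/16.
Σ T·P over the event = 2·(5/16) + 3·(3/16) + 4·(1/16) = 23/16.
E[T | S = 6] = (23/16) / (9/16) = 23/9.

23/9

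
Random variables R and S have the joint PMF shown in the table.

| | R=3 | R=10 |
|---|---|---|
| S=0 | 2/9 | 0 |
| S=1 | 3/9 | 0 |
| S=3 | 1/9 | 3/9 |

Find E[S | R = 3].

1

P(R = 3) = 2/3.
Σ S·P over the event = 0·(2/9) + 1·(3/9) + 3·(1/9) = 2/3.
E[S | R = 3] = (2/3) / (2/3) = 1.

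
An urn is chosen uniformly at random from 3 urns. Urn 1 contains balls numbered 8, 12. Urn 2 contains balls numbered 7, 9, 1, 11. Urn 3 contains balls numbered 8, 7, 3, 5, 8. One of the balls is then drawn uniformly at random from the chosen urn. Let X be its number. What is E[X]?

E[X | urn 1] = (8+12)/2 = 10.
E[X | urn 2] = (7+9+1+11)/4 = 7.
E[X | urn 3] = (8+7+3+5+8)/5 = 31/5.
E[X] = (1/3)·(10) + (1/3)·(7) + (1/3)·(31/5) = 116/15.

116/15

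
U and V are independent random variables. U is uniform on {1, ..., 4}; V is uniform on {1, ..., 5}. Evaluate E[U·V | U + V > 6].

85/6

P(U + V > 6) = 3/10.
Summing UV·P(x,y) over outcomes with U + V > 6 gives 17/4.
E[U·V | U + V > 6] = (17/4) / (3/10) = 85/6.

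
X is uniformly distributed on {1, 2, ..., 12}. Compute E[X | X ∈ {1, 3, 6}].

10/3

P(X ∈ {1, 3, 6}) = 1/4.
Σ over the event: 1·1/12 + 3·1/12 + 6·1/12 = 5/6.
E[X | X ∈ {1, 3, 6}] = (5/6) / (1/4) = 10/3.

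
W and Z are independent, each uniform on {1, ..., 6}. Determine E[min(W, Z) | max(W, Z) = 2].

4/3

P(max(W, Z) = 2) = 1/12.
Summing min(W,Z)·P(x,y) over outcomes with max(W, Z) = 2 gives 1/9.
E[min(W, Z) | max(W, Z) = 2] = (1/9) / (1/12) = 4/3.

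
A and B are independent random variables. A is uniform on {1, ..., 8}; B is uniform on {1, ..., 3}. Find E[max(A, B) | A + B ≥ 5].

P(A + B ≥ 5) = 3/4.
Summing max(A,B)·P(x,y) over outcomes with A + B ≥ 5 gives 33/8.
E[max(A, B) | A + B ≥ 5] = (33/8) / (3/4) = 11/2.

11/2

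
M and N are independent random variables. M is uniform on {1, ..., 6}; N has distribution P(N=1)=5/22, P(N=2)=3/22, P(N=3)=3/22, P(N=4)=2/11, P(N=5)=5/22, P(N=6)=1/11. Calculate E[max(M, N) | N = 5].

31/6

P(N = 5) = 5/22.
Summing max(M,N)·P(x,y) over outcomes with N = 5 gives 155/132.
E[max(M, N) | N = 5] = (155/132) / (5/22) = 31/6.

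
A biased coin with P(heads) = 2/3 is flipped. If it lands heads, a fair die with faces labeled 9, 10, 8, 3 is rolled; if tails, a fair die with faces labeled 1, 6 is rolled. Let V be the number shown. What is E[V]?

37/6

E[V | heads] = (9+10+8+3)/4 = 15/2.
E[V | tails] = (1+6)/2 = 7/2.
E[V] = (2/3)·(15/2) + (1/3)·(7/2) = 37/6.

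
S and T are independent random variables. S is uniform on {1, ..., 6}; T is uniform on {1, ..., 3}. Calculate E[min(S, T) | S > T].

P(S > T) = 2/3.
Summing min(S,T)·P(x,y) over outcomes with S > T gives 11/9.
E[min(S, T) | S > T] = (11/9) / (2/3) = 11/6.

11/6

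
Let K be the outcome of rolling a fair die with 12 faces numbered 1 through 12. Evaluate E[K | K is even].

7

Given K is even, K is equally likely to be any of {2, 4, 6, 8, 10, 12}.
E[K | K is even] = (2 + 4 + 6 + 8 + 10 + 12) / 6 = 7.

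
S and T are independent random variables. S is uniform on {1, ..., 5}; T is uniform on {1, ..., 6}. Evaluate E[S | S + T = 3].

3/2

P(S + T = 3) = 1/15.
Summing S·P(x,y) over outcomes with S + T = 3 gives 1/10.
E[S | S + T = 3] = (1/10) / (1/15) = 3/2.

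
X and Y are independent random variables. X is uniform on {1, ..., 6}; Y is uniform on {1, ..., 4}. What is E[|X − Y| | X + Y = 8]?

2

P(X + Y = 8) = 1/8.
Summing |X−Y|·P(x,y) over outcomes with X + Y = 8 gives 1/4.
E[|X − Y| | X + Y = 8] = (1/4) / (1/8) = 2.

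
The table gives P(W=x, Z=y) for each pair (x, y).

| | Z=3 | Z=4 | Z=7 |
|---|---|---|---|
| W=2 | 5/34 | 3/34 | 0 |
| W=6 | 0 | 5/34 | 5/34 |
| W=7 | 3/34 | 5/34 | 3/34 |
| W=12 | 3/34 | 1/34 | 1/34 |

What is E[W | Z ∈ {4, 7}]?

P(Z ∈ {4, 7}) = 23/34.
Σ W·P over the event = 2·(3/34) + 6·(5/34) + 6·(5/34) + 7·(5/34) + 7·(3/34) + 12·(1/34) + 12·(1/34) = 73/17.
E[W | Z ∈ {4, 7}] = (73/17) / (23/34) = 146/23.

146/23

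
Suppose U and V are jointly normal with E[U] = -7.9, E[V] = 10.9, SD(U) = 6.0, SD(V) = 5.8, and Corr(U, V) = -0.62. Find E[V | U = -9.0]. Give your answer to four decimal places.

11.5593

The regression of V on U has slope ρ·σ_V/σ_U and passes through (μ_U, μ_V).
E[V | U=-9.0] = 10.9 + (-0.62)·(5.8/6.0)·(-9.0 − (-7.9)) = 10.9 + (-0.59933)·(-1.1) = 11.5593.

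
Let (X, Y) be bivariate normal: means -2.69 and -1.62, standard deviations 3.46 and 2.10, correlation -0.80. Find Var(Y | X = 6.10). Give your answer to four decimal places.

The conditional variance in a bivariate normal is σ_Y²(1 − ρ²), independent of x.
Var(Y | X=6.10) = (2.10)²·(1 − (-0.80)²) = 4.41·0.36 = 1.5876.

1.5876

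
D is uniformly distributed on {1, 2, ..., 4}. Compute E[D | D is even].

3

Given D is even, D is equally likely to be any of {2, 4}.
E[D | D is even] = (2 + 4) / 2 = 3.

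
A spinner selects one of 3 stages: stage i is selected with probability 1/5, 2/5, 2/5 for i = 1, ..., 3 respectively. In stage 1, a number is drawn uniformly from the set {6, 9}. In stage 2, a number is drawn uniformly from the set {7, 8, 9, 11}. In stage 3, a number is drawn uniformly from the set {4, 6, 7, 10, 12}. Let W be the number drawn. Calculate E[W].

203/25

E[W | stage 1] = (6+9)/2 = 15/2.
E[W | stage 2] = (7+8+9+11)/4 = 35/4.
E[W | stage 3] = (4+6+7+10+12)/5 = 39/5.
By the law of total expectation,
E[W] = (1/5)·(15/2) + (2/5)·(35/4) + (2/5)·(39/5) = 203/25.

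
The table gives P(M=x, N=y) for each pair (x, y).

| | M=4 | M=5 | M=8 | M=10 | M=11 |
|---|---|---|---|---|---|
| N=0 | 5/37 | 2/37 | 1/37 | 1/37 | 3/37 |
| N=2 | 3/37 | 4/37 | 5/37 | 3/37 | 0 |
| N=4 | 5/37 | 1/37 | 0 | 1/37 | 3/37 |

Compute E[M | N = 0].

27/4

P(N = 0) = 12/37.
Σ M·P over the event = 4·(5/37) + 5·(2/37) + 8·(1/37) + 10·(1/37) + 11·(3/37) = 81/37.
E[M | N = 0] = (81/37) / (12/37) = 27/4.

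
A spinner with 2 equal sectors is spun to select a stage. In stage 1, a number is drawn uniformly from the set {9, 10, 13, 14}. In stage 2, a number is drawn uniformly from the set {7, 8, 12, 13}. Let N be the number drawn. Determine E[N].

E[N | stage 1] = (9+10+13+14)/4 = 23/2.
E[N | stage 2] = (7+8+12+13)/4 = 10.
E[N] = (1/2)·(23/2) + (1/2)·(10) = 43/4.

43/4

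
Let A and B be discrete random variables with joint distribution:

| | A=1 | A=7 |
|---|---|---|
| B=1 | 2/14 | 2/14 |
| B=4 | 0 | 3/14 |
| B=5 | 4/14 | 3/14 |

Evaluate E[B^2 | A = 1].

17

P(A = 1) = 3/7.
Σ B^2·P over the event = 1·(2/14) + 25·(4/14) = 51/7.
E[B^2 | A = 1] = (51/7) / (3/7) = 17.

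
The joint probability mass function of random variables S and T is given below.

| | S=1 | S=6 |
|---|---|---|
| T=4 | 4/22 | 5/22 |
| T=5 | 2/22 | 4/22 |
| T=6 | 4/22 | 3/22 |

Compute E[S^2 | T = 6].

P(T = 6) = 7/22.
Σ S^2·P over the event = 1·(4/22) + 36·(3/22) = 56/11.
E[S^2 | T = 6] = (56/11) / (7/22) = 16.

16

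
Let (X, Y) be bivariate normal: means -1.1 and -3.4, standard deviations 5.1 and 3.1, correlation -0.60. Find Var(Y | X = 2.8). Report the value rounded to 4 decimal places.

6.1504

Var(Y | X=x) = (1 − ρ²)·σ_Y².
Var(Y | X=2.8) = (3.1)²·(1 − (-0.60)²) = 9.61·0.64 = 6.1504.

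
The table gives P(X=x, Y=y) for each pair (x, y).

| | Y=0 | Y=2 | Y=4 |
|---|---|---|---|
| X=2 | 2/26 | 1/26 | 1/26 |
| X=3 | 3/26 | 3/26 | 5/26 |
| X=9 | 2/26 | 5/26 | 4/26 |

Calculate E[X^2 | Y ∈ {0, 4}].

570/17

P(Y ∈ {0, 4}) = 17/26.
Summing X^2·P(X=x,Y=y) over the conditioning event gives 285/13.
E[X^2 | Y ∈ {0, 4}] = (285/13) / (17/26) = 570/17.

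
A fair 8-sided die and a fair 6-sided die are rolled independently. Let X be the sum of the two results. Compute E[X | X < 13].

P(X < 13) = 15/16.
E[X | X < 13] = (43/6) / (15/16) = 344/45.

344/45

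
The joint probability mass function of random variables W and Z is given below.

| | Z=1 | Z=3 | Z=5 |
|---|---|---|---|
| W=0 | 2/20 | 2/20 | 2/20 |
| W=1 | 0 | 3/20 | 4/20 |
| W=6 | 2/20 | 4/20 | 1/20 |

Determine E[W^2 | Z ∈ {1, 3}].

219/13

P(Z ∈ {1, 3}) = 13/20.
Σ W^2·P over the event = 0·(2/20) + 0·(2/20) + 1·(3/20) + 36·(2/20) + 36·(4/20) = 219/20.
E[W^2 | Z ∈ {1, 3}] = (219/20) / (13/20) = 219/13.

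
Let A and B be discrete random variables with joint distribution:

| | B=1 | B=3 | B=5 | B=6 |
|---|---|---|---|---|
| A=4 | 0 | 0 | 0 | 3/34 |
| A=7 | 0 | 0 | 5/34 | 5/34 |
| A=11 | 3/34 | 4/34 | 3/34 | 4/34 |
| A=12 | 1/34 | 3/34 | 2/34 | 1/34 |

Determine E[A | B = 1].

P(B = 1) = 2/17.
Σ A·P over the event = 11·(3/34) + 12·(1/34) = 45/34.
E[A | B = 1] = (45/34) / (2/17) = 45/4.

45/4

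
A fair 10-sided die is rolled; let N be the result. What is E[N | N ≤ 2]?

Given N ≤ 2, N is equally likely to be any of {1, 2}.
E[N | N ≤ 2] = (1 + 2) / 2 = 3/2.

3/2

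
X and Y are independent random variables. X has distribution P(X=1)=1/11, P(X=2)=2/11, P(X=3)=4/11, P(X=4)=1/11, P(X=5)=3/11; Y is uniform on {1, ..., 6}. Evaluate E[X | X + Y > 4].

P(X + Y > 4) = 5/6.
Summing X·P(x,y) over outcomes with X + Y > 4 gives 193/66.
E[X | X + Y > 4] = (193/66) / (5/6) = 193/55.

193/55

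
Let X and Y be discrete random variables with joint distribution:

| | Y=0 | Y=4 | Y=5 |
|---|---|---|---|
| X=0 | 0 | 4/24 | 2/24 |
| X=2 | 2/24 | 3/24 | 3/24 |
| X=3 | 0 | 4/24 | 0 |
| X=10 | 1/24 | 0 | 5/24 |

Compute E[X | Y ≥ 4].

P(Y ≥ 4) = 7/8.
Summing X·P(X=x,Y=y) over the conditioning event gives 37/12.
E[X | Y ≥ 4] = (37/12) / (7/8) = 74/21.

74/21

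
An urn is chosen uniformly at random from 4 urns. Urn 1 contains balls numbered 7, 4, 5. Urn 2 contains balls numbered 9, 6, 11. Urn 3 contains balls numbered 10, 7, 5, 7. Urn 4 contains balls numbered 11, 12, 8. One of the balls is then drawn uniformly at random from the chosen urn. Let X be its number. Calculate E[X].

E[X | urn 1] = (7+4+5)/3 = 16/3.
E[X | urn 2] = (9+6+11)/3 = 26/3.
E[X | urn 3] = (10+7+5+7)/4 = 29/4.
E[X | urn 4] = (11+12+8)/3 = 31/3.
By the law of total expectation,
E[X] = (1/4)·(16/3) + (1/4)·(26/3) + (1/4)·(29/4) + (1/4)·(31/3) = 379/48.

379/48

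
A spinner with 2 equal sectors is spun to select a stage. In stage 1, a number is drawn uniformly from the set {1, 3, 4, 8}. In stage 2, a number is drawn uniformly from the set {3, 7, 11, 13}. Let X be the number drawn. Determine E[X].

E[X | stage 1] = (1+3+4+8)/4 = 4.
E[X | stage 2] = (3+7+11+13)/4 = 17/2.
By the law of total expectation,
E[X] = (1/2)·(4) + (1/2)·(17/2) = 25/4.

25/4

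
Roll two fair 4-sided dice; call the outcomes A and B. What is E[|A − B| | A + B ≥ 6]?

1

Outcomes with A + B ≥ 6: (2,4), (3,3), (3,4), (4,2), (4,3), (4,4), each with probability 1/16.
E[|A − B| | A + B ≥ 6] = (2 + 0 + 1 + 2 + 1 + 0) / 6 = 1.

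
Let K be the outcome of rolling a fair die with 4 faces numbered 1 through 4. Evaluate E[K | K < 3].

Given K < 3, K is equally likely to be any of {1, 2}.
E[K | K < 3] = (1 + 2) / 2 = 3/2.

3/2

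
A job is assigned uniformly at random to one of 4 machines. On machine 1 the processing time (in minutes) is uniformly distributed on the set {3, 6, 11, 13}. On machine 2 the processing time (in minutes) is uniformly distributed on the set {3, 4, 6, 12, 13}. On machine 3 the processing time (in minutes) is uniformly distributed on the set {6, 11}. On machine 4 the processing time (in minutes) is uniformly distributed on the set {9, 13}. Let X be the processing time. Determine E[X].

E[X | machine 1] = (3+6+11+13)/4 = 33/4.
E[X | machine 2] = (3+4+6+12+13)/5 = 38/5.
E[X | machine 3] = (6+11)/2 = 17/2.
E[X | machine 4] = (9+13)/2 = 11.
By the law of total expectation,
E[X] = (1/4)·(33/4) + (1/4)·(38/5) + (1/4)·(17/2) + (1/4)·(11) = 707/80.

707/80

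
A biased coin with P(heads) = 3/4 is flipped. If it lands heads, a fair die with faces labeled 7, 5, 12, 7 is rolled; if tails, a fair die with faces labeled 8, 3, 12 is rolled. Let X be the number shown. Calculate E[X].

E[X | heads] = (7+5+12+7)/4 = 31/4.
E[X | tails] = (8+3+12)/3 = 23/3.
E[X] = (3/4)·(31/4) + (1/4)·(23/3) = 371/48.

371/48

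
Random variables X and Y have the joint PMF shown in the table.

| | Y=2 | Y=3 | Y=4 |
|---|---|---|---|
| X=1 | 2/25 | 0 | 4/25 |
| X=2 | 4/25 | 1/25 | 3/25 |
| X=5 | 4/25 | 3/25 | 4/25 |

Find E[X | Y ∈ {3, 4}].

47/15

P(Y ∈ {3, 4}) = 3/5.
Σ X·P over the event = 1·(4/25) + 2·(1/25) + 2·(3/25) + 5·(3/25) + 5·(4/25) = 47/25.
E[X | Y ∈ {3, 4}] = (47/25) / (3/5) = 47/15.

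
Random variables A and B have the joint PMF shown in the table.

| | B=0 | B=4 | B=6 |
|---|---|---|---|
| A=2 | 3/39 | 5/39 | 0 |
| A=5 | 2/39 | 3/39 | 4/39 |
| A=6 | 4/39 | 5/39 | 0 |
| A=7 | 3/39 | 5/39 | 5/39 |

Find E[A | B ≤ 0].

61/12

P(B ≤ 0) = 4/13.
Σ A·P over the event = 2·(3/39) + 5·(2/39) + 6·(4/39) + 7·(3/39) = 61/39.
E[A | B ≤ 0] = (61/39) / (4/13) = 61/12.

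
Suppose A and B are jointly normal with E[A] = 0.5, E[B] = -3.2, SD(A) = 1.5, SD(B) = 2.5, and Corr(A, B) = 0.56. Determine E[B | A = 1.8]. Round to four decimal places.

For a bivariate normal, E[B | A=x] = μ_B + ρ·(σ_B/σ_A)·(x − μ_A).
E[B | A=1.8] = -3.2 + (0.56)·(2.5/1.5)·(1.8 − (0.5)) = -3.2 + (0.93333)·(1.3) = -1.9867.

-1.9867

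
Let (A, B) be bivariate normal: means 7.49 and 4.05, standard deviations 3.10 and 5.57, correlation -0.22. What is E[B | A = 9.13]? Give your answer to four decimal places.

E[B | A=x] = μ_B + ρ(σ_B/σ_A)(x − μ_A) for jointly normal variables.
E[B | A=9.13] = 4.05 + (-0.22)·(5.57/3.10)·(9.13 − (7.49)) = 4.05 + (-0.39529)·(1.64) = 3.4017.

3.4017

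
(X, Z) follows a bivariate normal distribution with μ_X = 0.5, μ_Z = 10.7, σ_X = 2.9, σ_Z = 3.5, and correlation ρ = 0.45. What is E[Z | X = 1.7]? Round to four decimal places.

11.3517

The regression of Z on X has slope ρ·σ_Z/σ_X and passes through (μ_X, μ_Z).
E[Z | X=1.7] = 10.7 + (0.45)·(3.5/2.9)·(1.7 − (0.5)) = 10.7 + (0.5431)·(1.2) = 11.3517.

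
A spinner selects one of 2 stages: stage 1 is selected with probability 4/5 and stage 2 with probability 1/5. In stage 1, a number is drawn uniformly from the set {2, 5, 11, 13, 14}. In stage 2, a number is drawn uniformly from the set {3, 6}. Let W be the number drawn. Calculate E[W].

81/10

E[W | stage 1] = (2+5+11+13+14)/5 = 9.
E[W | stage 2] = (3+6)/2 = 9/2.
By the law of total expectation,
E[W] = (4/5)·(9) + (1/5)·(9/2) = 81/10.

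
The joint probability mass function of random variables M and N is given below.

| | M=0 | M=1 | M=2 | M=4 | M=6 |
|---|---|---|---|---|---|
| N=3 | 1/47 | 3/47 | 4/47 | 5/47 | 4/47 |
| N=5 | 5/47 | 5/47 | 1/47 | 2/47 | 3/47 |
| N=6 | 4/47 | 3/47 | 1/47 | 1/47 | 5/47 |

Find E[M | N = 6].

39/14

P(N = 6) = 14/47.
Σ M·P over the event = 0·(4/47) + 1·(3/47) + 2·(1/47) + 4·(1/47) + 6·(5/47) = 39/47.
E[M | N = 6] = (39/47) / (14/47) = 39/14.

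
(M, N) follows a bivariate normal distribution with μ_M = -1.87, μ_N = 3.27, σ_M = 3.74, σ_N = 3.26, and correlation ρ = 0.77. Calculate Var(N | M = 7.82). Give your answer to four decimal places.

The conditional variance in a bivariate normal is σ_N²(1 − ρ²), independent of x.
Var(N | M=7.82) = (3.26)²·(1 − (0.77)²) = 10.6276·0.4071 = 4.3265.

4.3265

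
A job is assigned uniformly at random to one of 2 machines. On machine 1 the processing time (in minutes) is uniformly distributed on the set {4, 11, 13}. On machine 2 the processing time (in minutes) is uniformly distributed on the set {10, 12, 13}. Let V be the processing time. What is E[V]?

21/2

E[V | machine 1] = (4+11+13)/3 = 28/3.
E[V | machine 2] = (10+12+13)/3 = 35/3.
By the law of total expectation,
E[V] = (1/2)·(28/3) + (1/2)·(35/3) = 21/2.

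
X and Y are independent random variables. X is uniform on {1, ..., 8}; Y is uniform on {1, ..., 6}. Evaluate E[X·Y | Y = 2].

9

Outcomes with Y = 2: (1,2), (2,2), (3,2), (4,2), (5,2), (6,2), (7,2), (8,2), each with probability 1/48.
E[X·Y | Y = 2] = (2 + 4 + 6 + 8 + 10 + 12 + 14 + 16) / 8 = 9.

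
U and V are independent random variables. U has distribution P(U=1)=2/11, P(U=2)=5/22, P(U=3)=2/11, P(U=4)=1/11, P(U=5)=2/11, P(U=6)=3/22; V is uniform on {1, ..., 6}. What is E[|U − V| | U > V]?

57/25

P(U > V) = 25/66.
Summing |U−V|·P(x,y) over outcomes with U > V gives 19/22.
E[|U − V| | U > V] = (19/22) / (25/66) = 57/25.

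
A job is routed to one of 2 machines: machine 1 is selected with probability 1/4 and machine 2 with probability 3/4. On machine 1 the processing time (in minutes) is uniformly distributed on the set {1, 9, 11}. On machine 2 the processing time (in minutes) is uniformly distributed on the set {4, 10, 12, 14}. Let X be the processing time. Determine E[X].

37/4

E[X | machine 1] = (1+9+11)/3 = 7.
E[X | machine 2] = (4+10+12+14)/4 = 10.
E[X] = (1/4)·(7) + (3/4)·(10) = 37/4.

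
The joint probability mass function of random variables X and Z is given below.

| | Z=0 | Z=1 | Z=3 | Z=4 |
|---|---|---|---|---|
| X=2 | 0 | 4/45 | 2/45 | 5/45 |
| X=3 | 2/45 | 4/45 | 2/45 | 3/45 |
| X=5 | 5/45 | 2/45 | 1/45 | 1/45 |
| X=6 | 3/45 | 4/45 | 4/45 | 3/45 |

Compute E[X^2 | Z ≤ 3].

P(Z ≤ 3) = 11/15.
Summing X^2·P(X=x,Z=y) over the conditioning event gives 692/45.
E[X^2 | Z ≤ 3] = (692/45) / (11/15) = 692/33.

692/33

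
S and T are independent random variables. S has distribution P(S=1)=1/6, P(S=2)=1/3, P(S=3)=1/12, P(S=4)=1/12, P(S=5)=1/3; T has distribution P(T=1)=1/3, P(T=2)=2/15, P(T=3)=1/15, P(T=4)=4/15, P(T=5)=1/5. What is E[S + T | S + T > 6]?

554/67

P(S + T > 6) = 67/180.
Summing (S+T)·P(x,y) over outcomes with S + T > 6 gives 277/90.
E[S + T | S + T > 6] = (277/90) / (67/180) = 554/67.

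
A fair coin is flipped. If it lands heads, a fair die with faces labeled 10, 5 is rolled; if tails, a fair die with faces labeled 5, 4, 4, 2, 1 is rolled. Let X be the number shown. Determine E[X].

E[X | heads] = (10+5)/2 = 15/2.
E[X | tails] = (5+4+4+2+1)/5 = 16/5.
By the law of total expectation,
E[X] = (1/2)·(15/2) + (1/2)·(16/5) = 107/20.

107/20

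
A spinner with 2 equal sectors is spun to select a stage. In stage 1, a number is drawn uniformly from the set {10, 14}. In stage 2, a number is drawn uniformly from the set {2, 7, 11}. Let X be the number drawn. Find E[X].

E[X | stage 1] = (10+14)/2 = 12.
E[X | stage 2] = (2+7+11)/3 = 20/3.
E[X] = (1/2)·(12) + (1/2)·(20/3) = 28/3.

28/3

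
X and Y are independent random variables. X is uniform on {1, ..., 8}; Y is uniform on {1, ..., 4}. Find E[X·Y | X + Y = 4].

10/3

Outcomes with X + Y = 4: (1,3), (2,2), (3,1), each with probability 1/32.
E[X·Y | X + Y = 4] = (3 + 4 + 3) / 3 = 10/3.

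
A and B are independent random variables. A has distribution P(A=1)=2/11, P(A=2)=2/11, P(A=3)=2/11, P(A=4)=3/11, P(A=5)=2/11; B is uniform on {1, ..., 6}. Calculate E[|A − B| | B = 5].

P(B = 5) = 1/6.
Summing |A−B|·P(x,y) over outcomes with B = 5 gives 7/22.
E[|A − B| | B = 5] = (7/22) / (1/6) = 21/11.

21/11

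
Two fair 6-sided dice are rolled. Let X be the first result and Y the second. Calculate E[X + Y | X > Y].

P(X > Y) = 5/12.
Summing (X+Y)·P(x,y) over outcomes with X > Y gives 35/12.
E[X + Y | X > Y] = (35/12) / (5/12) = 7.

7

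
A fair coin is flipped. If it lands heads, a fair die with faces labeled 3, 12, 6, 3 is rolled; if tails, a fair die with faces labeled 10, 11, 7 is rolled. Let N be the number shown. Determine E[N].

E[N | heads] = (3+12+6+3)/4 = 6.
E[N | tails] = (10+11+7)/3 = 28/3.
By the law of total expectation,
E[N] = (1/2)·(6) + (1/2)·(28/3) = 23/3.

23/3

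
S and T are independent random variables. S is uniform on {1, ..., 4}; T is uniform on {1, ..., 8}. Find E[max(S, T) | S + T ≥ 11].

23/3

Outcomes with S + T ≥ 11: (3,8), (4,7), (4,8), each with probability 1/32.
E[max(S, T) | S + T ≥ 11] = (8 + 7 + 8) / 3 = 23/3.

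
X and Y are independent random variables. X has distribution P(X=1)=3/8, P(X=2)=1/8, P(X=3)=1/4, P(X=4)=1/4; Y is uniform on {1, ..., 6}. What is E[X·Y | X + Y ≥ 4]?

388/41

P(X + Y ≥ 4) = 41/48.
Summing XY·P(x,y) over outcomes with X + Y ≥ 4 gives 97/12.
E[X·Y | X + Y ≥ 4] = (97/12) / (41/48) = 388/41.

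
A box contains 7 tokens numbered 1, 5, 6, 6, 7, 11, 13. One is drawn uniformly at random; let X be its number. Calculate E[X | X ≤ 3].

P(X ≤ 3) = 1/7.
Σ over the event: 1·1/7 = 1/7.
E[X | X ≤ 3] = (1/7) / (1/7) = 1.

1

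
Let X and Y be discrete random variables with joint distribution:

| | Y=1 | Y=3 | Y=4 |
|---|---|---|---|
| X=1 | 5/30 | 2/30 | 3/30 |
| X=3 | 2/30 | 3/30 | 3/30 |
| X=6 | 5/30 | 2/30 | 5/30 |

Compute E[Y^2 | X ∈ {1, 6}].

P(X ∈ {1, 6}) = 11/15.
Σ Y^2·P over the event = 1·(5/30) + 9·(2/30) + 16·(3/30) + 1·(5/30) + 9·(2/30) + 16·(5/30) = 29/5.
E[Y^2 | X ∈ {1, 6}] = (29/5) / (11/15) = 87/11.

87/11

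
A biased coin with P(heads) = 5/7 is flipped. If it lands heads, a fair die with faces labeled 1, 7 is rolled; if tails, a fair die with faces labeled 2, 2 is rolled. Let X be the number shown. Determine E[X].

E[X | heads] = (1+7)/2 = 4.
E[X | tails] = (2+2)/2 = 2.
E[X] = (5/7)·(4) + (2/7)·(2) = 24/7.

24/7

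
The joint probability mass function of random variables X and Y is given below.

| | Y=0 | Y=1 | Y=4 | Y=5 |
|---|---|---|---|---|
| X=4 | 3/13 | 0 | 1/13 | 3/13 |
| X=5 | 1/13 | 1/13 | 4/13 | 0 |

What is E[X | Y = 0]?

P(Y = 0) = 4/13.
Summing X·P(X=x,Y=y) over the conditioning event gives 17/13.
E[X | Y = 0] = (17/13) / (4/13) = 17/4.

17/4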